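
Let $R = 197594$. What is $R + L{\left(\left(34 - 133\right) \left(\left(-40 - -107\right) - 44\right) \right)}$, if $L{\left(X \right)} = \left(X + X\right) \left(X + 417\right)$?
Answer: $8668034$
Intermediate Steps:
$L{\left(X \right)} = 2 X \left(417 + X\right)$
$R + L{\left(\left(34 - 133\right) \left(\left(-40 - -107\right) - 44\right) \right)} = 197594 + 2 \left(34 - 133\right) \left(\left(-40 - -107\right) - 44\right) \left(417 + \left(34 - 133\right) \left(\left(-40 - -107\right) - 44\right)\right) = 197594 + 2 \left(- 99 \left(\left(-40 + 107\right) - 44\right)\right) \left(417 - 99 \left(\left(-40 + 107\right) - 44\right)\right) = 197594 + 2 \left(- 99 \left(67 - 44\right)\right) \left(417 - 99 \left(67 - 44\right)\right) = 197594 + 2 \left(\left(-99\right) 23\right) \left(417 - 2277\right) = 197594 + 2 \left(-2277\right) \left(417 - 2277\right) = 197594 + 2 \left(-2277\right) \left(-1860\right) = 197594 + 8470440 = 8668034$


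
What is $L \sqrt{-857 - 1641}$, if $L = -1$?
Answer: $- i \sqrt{2498} \approx - 49.98 i$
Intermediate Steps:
$L \sqrt{-857 - 1641} = - \sqrt{-857 - 1641} = - \sqrt{-2498} = - i \sqrt{2498}$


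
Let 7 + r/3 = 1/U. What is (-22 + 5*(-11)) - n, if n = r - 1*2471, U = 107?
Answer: 258402/107 ≈ 2415.0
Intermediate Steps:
r = -2244/107 (r = -21 + 3/107 = -2244/107 ≈ -20.972)
n = -266641/107 (n = -2244/107 - 1*2471 = -2244/107 - 2471 = -266641/107 ≈ -2492.0)
(-22 + 5*(-11)) - n = (-22 + 5*(-11)) - 1*(-266641/107) = (-22 - 55) + 266641/107 = -77 + 266641/107 = 258402/107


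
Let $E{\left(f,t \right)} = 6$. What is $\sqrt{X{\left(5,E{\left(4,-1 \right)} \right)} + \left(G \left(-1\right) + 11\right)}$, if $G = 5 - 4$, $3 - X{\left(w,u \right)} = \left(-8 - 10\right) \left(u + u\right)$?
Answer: $\sqrt{229} \approx 15.133$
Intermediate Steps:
$X{\left(w,u \right)} = 3 + 36 u$ ($X{\left(w,u \right)} = 3 - \left(-8 - 10\right) \left(u + u\right) = 3 - - 18 \cdot 2 u = 3 - - 36 u = 3 + 36 u$)
$G = 1$ ($G = 5 - 4 = 1$)
$\sqrt{X{\left(5,E{\left(4,-1 \right)} \right)} + \left(G \left(-1\right) + 11\right)} = \sqrt{\left(3 + 36 \cdot 6\right) + \left(1 \left(-1\right) + 11\right)} = \sqrt{\left(3 + 216\right) + \left(-1 + 11\right)} = \sqrt{219 + 10} = \sqrt{229}$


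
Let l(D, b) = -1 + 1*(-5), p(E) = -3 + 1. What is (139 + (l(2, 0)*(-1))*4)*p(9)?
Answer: -326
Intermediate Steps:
p(E) = -2
l(D, b) = -6 (l(D, b) = -1 - 5 = -6)
(139 + (l(2, 0)*(-1))*4)*p(9) = (139 - 6*(-1)*4)*(-2) = (139 + 6*4)*(-2) = (139 + 24)*(-2) = 163*(-2) = -326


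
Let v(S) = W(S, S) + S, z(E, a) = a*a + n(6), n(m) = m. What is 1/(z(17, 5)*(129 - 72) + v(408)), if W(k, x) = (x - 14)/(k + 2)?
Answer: 205/446072 ≈ 0.00045957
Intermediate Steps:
W(k, x) = (-14 + x)/(2 + k)
z(E, a) = 6 + a**2 (z(E, a) = a*a + 6 = a**2 + 6 = 6 + a**2)
v(S) = S + (-14 + S)/(2 + S) (v(S) = (-14 + S)/(2 + S) + S = S + (-14 + S)/(2 + S))
1/(z(17, 5)*(129 - 72) + v(408)) = 1/((6 + 5**2)*(129 - 72) + (-14 + 408 + 408*(2 + 408))/(2 + 408)) = 1/((6 + 25)*57 + (-14 + 408 + 408*410)/410) = 1/(31*57 + (-14 + 408 + 167280)/410) = 1/(1767 + (1/410)*167674) = 1/(1767 + 83837/205) = 1/(446072/205) = 205/446072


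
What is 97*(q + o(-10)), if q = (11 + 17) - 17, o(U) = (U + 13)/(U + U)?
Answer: 21049/20 ≈ 1052.4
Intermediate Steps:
o(U) = (13 + U)/(2*U) (o(U) = (13 + U)/((2*U)) = (13 + U)*(1/(2*U)) = (13 + U)/(2*U))
q = 11 (q = 28 - 17 = 11)
97*(q + o(-10)) = 97*(11 + (½)*(13 - 10)/(-10)) = 97*(11 + (½)*(-⅒)*3) = 97*(11 - 3/20) = 97*(217/20) = 21049/20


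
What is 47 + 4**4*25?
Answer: 6447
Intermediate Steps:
47 + 4**4*25 = 47 + 256*25 = 47 + 6400 = 6447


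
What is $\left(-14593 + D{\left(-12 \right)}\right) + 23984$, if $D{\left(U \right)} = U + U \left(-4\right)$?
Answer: $9427$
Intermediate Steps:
$D{\left(U \right)} = - 3 U$ ($D{\left(U \right)} = U - 4 U = - 3 U$)
$\left(-14593 + D{\left(-12 \right)}\right) + 23984 = \left(-14593 - -36\right) + 23984 = \left(-14593 + 36\right) + 23984 = -14557 + 23984 = 9427$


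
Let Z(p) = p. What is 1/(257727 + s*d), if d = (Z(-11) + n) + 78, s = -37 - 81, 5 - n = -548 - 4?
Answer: 1/184095 ≈ 5.4320e-6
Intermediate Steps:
n = 557 (n = 5 - (-548 - 4) = 5 - 1*(-552) = 5 + 552 = 557)
s = -118
d = 624 (d = (-11 + 557) + 78 = 546 + 78 = 624)
1/(257727 + s*d) = 1/(257727 - 118*624) = 1/(257727 - 73632) = 1/184095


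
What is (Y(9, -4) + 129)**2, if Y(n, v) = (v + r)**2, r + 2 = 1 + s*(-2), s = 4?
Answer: 88804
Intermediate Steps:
r = -9 (r = -2 + (1 + 4*(-2)) = -2 + (1 - 8) = -2 - 7 = -9)
Y(n, v) = (-9 + v)**2 (Y(n, v) = (v - 9)**2 = (-9 + v)**2)
(Y(9, -4) + 129)**2 = ((-9 - 4)**2 + 129)**2 = ((-13)**2 + 129)**2 = (169 + 129)**2 = 298**2 = 88804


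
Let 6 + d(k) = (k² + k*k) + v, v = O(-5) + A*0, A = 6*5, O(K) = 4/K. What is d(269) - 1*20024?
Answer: 623456/5 ≈ 1.2469e+5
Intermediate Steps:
A = 30
v = -⅘ (v = 4/(-5) + 30*0 = 4*(-⅕) + 0 = -⅘ + 0 = -⅘ ≈ -0.80000)
d(k) = -34/5 + 2*k² (d(k) = -6 + ((k² + k*k) - ⅘) = -6 + ((k² + k²) - ⅘) = -6 + (2*k² - ⅘) = -6 + (-⅘ + 2*k²) = -34/5 + 2*k²)
d(269) - 1*20024 = (-34/5 + 2*269²) - 1*20024 = (-34/5 + 2*72361) - 20024 = (-34/5 + 144722) - 20024 = 723576/5 - 20024 = 623456/5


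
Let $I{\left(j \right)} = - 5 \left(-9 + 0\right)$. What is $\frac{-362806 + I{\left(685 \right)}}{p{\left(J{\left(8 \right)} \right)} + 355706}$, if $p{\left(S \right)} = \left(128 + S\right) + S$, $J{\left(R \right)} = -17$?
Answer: $- \frac{362761}{355800} \approx -1.0196$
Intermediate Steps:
$p{\left(S \right)} = 128 + 2 S$
$I{\left(j \right)} = 45$ ($I{\left(j \right)} = \left(-5\right) \left(-9\right) = 45$)
$\frac{-362806 + I{\left(685 \right)}}{p{\left(J{\left(8 \right)} \right)} + 355706} = \frac{-362806 + 45}{\left(128 + 2 \left(-17\right)\right) + 355706} = - \frac{362761}{\left(128 - 34\right) + 355706} = - \frac{362761}{94 + 355706} = - \frac{362761}{355800}$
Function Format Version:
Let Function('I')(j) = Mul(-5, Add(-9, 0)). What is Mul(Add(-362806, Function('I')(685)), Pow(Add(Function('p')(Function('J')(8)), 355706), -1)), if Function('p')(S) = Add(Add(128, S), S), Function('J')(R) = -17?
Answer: Rational(-362761, 355800) ≈ -1.0196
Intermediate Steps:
Function('p')(S) = Add(128, Mul(2, S))
Function('I')(j) = 45 (Function('I')(j) = Mul(-5, -9) = 45)
Mul(Add(-362806, Function('I')(685)), Pow(Add(Function('p')(Function('J')(8)), 355706), -1)) = Mul(Add(-362806, 45), Pow(Add(Add(128, Mul(2, -17)), 355706), -1)) = Mul(-362761, Pow(Add(Add(128, -34), 355706), -1)) = Mul(-362761, Pow(Add(94, 355706), -1)) = Mul(-362761, Pow(355800, -1)) = Mul(-362761, Rational(1, 355800)) = Rational(-362761, 355800)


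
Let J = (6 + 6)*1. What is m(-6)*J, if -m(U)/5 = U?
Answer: 360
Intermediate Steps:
m(U) = -5*U
J = 12 (J = 12*1 = 12)
m(-6)*J = -5*(-6)*12 = 30*12 = 360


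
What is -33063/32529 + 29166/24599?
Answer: 45141359/266726957 ≈ 0.16924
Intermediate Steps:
-33063/32529 + 29166/24599 = -33063*1/32529 + 29166*(1/24599) = -11021/10843 + 29166/24599 = 45141359/266726957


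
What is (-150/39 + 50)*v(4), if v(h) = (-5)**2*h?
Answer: 60000/13 ≈ 4615.4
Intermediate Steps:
v(h) = 25*h
(-150/39 + 50)*v(4) = (-150/39 + 50)*(25*4) = (-150*1/39 + 50)*100 = (-50/13 + 50)*100 = (600/13)*100 = 60000/13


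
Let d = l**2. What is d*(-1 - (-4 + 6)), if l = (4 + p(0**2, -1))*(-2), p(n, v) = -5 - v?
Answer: 0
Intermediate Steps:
l = 0 (l = (4 + (-5 - 1*(-1)))*(-2) = (4 + (-5 + 1))*(-2) = (4 - 4)*(-2) = 0*(-2) = 0)
d = 0 (d = 0**2 = 0)
d*(-1 - (-4 + 6)) = 0*(-1 - (-4 + 6)) = 0*(-1 - 1*2) = 0*(-1 - 2) = 0*(-3) = 0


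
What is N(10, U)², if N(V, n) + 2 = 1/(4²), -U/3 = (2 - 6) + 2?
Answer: 961/256 ≈ 3.7539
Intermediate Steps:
U = 6 (U = -3*((2 - 6) + 2) = -3*(-4 + 2) = -3*(-2) = 6)
N(V, n) = -31/16 (N(V, n) = -2 + 1/(4²) = -2 + 1/16 = -31/16)
N(10, U)² = (-31/16)² = 961/256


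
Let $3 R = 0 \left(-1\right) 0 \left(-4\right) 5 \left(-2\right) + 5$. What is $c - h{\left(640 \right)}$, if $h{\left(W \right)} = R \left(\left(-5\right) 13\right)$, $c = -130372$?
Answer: $- \frac{390791}{3} \approx -1.3026 \cdot 10^{5}$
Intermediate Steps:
$R = \frac{5}{3}$ ($R = \frac{0 \left(-1\right) 0 \left(-4\right) 5 \left(-2\right) + 5}{3} = \frac{0 \cdot 0 \left(-4\right) 5 \left(-2\right) + 5}{3} = \frac{0 \left(-4\right) 5 \left(-2\right) + 5}{3} = \frac{0 \cdot 5 \left(-2\right) + 5}{3} = \frac{0 \left(-2\right) + 5}{3} = \frac{0 + 5}{3} = \frac{1}{3} \cdot 5 = \frac{5}{3} \approx 1.6667$)
$h{\left(W \right)} = - \frac{325}{3}$ ($h{\left(W \right)} = \frac{5 \left(\left(-5\right) 13\right)}{3} = \frac{5}{3} \left(-65\right) = - \frac{325}{3}$)
$c - h{\left(640 \right)} = -130372 - - \frac{325}{3} = -130372 + \frac{325}{3} = - \frac{390791}{3}$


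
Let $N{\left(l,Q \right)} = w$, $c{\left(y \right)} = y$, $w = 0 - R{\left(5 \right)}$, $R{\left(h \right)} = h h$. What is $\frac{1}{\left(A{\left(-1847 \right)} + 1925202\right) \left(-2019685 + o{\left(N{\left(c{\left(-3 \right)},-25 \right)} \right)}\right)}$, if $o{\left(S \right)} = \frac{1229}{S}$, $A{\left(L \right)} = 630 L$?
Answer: $- \frac{25}{38455334459568} \approx -6.501 \cdot 10^{-13}$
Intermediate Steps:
$R{\left(h \right)} = h^{2}$
$w = -25$ ($w = 0 - 5^{2} = 0 - 25 = -25$)
$N{\left(l,Q \right)} = -25$
$\frac{1}{\left(A{\left(-1847 \right)} + 1925202\right) \left(-2019685 + o{\left(N{\left(c{\left(-3 \right)},-25 \right)} \right)}\right)} = \frac{1}{\left(630 \left(-1847\right) + 1925202\right) \left(-2019685 + \frac{1229}{-25}\right)} = \frac{1}{\left(-1163610 + 1925202\right) \left(-2019685 + 1229 \left(- \frac{1}{25}\right)\right)} = \frac{1}{761592 \left(-2019685 - \frac{1229}{25}\right)} = \frac{1}{761592 \left(- \frac{50493354}{25}\right)} = \frac{1}{- \frac{38455334459568}{25}} = - \frac{25}{38455334459568}$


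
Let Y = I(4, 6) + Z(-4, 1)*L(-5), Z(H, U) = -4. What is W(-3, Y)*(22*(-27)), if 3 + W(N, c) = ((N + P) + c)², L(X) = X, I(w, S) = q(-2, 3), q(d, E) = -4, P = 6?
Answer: -212652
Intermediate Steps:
I(w, S) = -4
Y = 16 (Y = -4 - 4*(-5) = -4 + 20 = 16)
W(N, c) = -3 + (6 + N + c)² (W(N, c) = -3 + ((N + 6) + c)² = -3 + ((6 + N) + c)² = -3 + (6 + N + c)²)
W(-3, Y)*(22*(-27)) = (-3 + (6 - 3 + 16)²)*(22*(-27)) = (-3 + 19²)*(-594) = (-3 + 361)*(-594) = 358*(-594) = -212652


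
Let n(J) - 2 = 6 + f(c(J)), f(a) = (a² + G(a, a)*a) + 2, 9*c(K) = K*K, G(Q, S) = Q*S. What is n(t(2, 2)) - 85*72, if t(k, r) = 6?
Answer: -6030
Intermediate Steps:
c(K) = K²/9 (c(K) = (K*K)/9 = K²/9)
f(a) = 2 + a² + a³ (f(a) = (a² + (a*a)*a) + 2 = (a² + a²*a) + 2 = (a² + a³) + 2 = 2 + a² + a³)
n(J) = 10 + J⁴/81 + J⁶/729 (n(J) = 2 + (6 + (2 + (J²/9)² + (J²/9)³)) = 2 + (6 + (2 + J⁴/81 + J⁶/729)) = 2 + (8 + J⁴/81 + J⁶/729) = 10 + J⁴/81 + J⁶/729)
n(t(2, 2)) - 85*72 = (10 + (1/81)*6⁴ + (1/729)*6⁶) - 85*72 = (10 + (1/81)*1296 + (1/729)*46656) - 6120 = (10 + 16 + 64) - 6120 = 90 - 6120 = -6030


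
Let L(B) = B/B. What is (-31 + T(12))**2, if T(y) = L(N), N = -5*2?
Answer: 900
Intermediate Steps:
N = -10
L(B) = 1
T(y) = 1
(-31 + T(12))**2 = (-31 + 1)**2 = (-30)**2 = 900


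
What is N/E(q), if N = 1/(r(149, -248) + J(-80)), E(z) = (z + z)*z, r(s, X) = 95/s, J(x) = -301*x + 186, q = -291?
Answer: 149/612367094898 ≈ 2.4332e-10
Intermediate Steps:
J(x) = 186 - 301*x
E(z) = 2*z**2 (E(z) = (2*z)*z = 2*z**2)
N = 149/3615729 (N = 1/(95/149 + (186 - 301*(-80))) = 1/(95*(1/149) + (186 + 24080)) = 1/(95/149 + 24266) = 1/(3615729/149) = 149/3615729 ≈ 4.1209e-5)
N/E(q) = 149/(3615729*((2*(-291)**2))) = 149/(3615729*((2*84681))) = (149/3615729)/169362 = (149/3615729)*(1/169362) = 149/612367094898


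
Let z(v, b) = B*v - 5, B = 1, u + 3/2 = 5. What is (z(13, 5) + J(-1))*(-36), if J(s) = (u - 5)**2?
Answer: -369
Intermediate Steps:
u = 7/2 (u = -3/2 + 5 = 7/2 ≈ 3.5000)
J(s) = 9/4 (J(s) = (7/2 - 5)**2 = (-3/2)**2 = 9/4)
z(v, b) = -5 + v (z(v, b) = 1*v - 5 = v - 5 = -5 + v)
(z(13, 5) + J(-1))*(-36) = ((-5 + 13) + 9/4)*(-36) = (8 + 9/4)*(-36) = (41/4)*(-36) = -369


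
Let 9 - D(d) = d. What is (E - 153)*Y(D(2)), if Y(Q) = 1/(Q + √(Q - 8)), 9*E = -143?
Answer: -1064/45 + 152*I/45 ≈ -23.644 + 3.3778*I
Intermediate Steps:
E = -143/9 (E = (⅑)*(-143) = -143/9 ≈ -15.889)
D(d) = 9 - d
Y(Q) = 1/(Q + √(-8 + Q))
(E - 153)*Y(D(2)) = (-143/9 - 153)/((9 - 1*2) + √(-8 + (9 - 1*2))) = -1520/(9*((9 - 2) + √(-8 + (9 - 2)))) = -1520/(9*(7 + √(-8 + 7))) = -1520/(9*(7 + √(-1))) = -1520*(7 - I)/50/9 = -152*(7 - I)/45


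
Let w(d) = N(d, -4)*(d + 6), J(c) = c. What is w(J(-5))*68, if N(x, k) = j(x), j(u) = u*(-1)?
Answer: 340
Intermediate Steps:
j(u) = -u
N(x, k) = -x
w(d) = -d*(6 + d) (w(d) = (-d)*(d + 6) = (-d)*(6 + d) = -d*(6 + d))
w(J(-5))*68 = -1*(-5)*(6 - 5)*68 = -1*(-5)*1*68 = 5*68 = 340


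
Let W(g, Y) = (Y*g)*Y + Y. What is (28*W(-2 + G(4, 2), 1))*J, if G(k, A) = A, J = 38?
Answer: 1064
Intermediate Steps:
W(g, Y) = Y + g*Y² (W(g, Y) = g*Y² + Y = Y + g*Y²)
(28*W(-2 + G(4, 2), 1))*J = (28*(1*(1 + 1*(-2 + 2))))*38 = (28*(1*(1 + 1*0)))*38 = (28*(1*(1 + 0)))*38 = (28*(1*1))*38 = (28*1)*38 = 28*38 = 1064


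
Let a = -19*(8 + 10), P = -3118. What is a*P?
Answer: 1066356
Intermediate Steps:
a = -342 (a = -19*18 = -342)
a*P = -342*(-3118) = 1066356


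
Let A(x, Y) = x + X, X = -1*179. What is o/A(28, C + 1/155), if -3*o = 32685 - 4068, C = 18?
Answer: 9539/151 ≈ 63.172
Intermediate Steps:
X = -179
A(x, Y) = -179 + x (A(x, Y) = x - 179 = -179 + x)
o = -9539 (o = -(32685 - 4068)/3 = -⅓*28617 = -9539)
o/A(28, C + 1/155) = -9539/(-179 + 28) = -9539/(-151) = -9539*(-1/151) = 9539/151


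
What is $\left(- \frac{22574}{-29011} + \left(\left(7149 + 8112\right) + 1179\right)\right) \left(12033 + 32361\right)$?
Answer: $\frac{21174313801116}{29011} \approx 7.2987 \cdot 10^{8}$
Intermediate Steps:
$\left(- \frac{22574}{-29011} + \left(\left(7149 + 8112\right) + 1179\right)\right) \left(12033 + 32361\right) = \left(\left(-22574\right) \left(- \frac{1}{29011}\right) + \left(15261 + 1179\right)\right) 44394 = \left(\frac{22574}{29011} + 16440\right) 44394 = \frac{476963414}{29011} \cdot 44394 = \frac{21174313801116}{29011}$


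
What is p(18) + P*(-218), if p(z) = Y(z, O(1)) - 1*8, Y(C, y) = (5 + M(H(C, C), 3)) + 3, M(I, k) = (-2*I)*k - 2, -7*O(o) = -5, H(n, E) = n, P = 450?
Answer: -98210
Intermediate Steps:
O(o) = 5/7 (O(o) = -⅐*(-5) = 5/7)
M(I, k) = -2 - 2*I*k (M(I, k) = -2*I*k - 2 = -2 - 2*I*k)
Y(C, y) = 6 - 6*C (Y(C, y) = (5 + (-2 - 2*C*3)) + 3 = (5 + (-2 - 6*C)) + 3 = (3 - 6*C) + 3 = 6 - 6*C)
p(z) = -2 - 6*z (p(z) = (6 - 6*z) - 1*8 = (6 - 6*z) - 8 = -2 - 6*z)
p(18) + P*(-218) = (-2 - 6*18) + 450*(-218) = (-2 - 108) - 98100 = -110 - 98100 = -98210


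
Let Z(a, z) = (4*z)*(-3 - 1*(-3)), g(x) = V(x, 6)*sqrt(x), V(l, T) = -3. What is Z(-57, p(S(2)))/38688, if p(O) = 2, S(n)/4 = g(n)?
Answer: 0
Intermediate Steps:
g(x) = -3*sqrt(x)
S(n) = -12*sqrt(n) (S(n) = 4*(-3*sqrt(n)) = -12*sqrt(n))
Z(a, z) = 0 (Z(a, z) = (4*z)*(-3 + 3) = (4*z)*0 = 0)
Z(-57, p(S(2)))/38688 = 0/38688 = 0*(1/38688) = 0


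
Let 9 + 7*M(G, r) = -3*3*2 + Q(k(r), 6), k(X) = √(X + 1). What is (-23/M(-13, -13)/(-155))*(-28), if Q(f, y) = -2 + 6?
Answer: 196/155 ≈ 1.2645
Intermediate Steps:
k(X) = √(1 + X)
Q(f, y) = 4
M(G, r) = -23/7 (M(G, r) = -9/7 + (-3*3*2 + 4)/7 = -9/7 + (-9*2 + 4)/7 = -9/7 + (-18 + 4)/7 = -9/7 + (⅐)*(-14) = -9/7 - 2 = -23/7)
(-23/M(-13, -13)/(-155))*(-28) = (-23/(-23/7)/(-155))*(-28) = (-23*(-7/23)*(-1/155))*(-28) = (7*(-1/155))*(-28) = -7/155*(-28) = 196/155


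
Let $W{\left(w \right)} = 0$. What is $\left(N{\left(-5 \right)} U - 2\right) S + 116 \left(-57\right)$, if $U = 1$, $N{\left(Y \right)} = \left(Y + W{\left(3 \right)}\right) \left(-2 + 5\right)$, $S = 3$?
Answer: $-6663$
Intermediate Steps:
$N{\left(Y \right)} = 3 Y$ ($N{\left(Y \right)} = \left(Y + 0\right) \left(-2 + 5\right) = Y 3 = 3 Y$)
$\left(N{\left(-5 \right)} U - 2\right) S + 116 \left(-57\right) = \left(3 \left(-5\right) 1 - 2\right) 3 + 116 \left(-57\right) = \left(\left(-15\right) 1 - 2\right) 3 - 6612 = \left(-15 - 2\right) 3 - 6612 = \left(-17\right) 3 - 6612 = -51 - 6612 = -6663$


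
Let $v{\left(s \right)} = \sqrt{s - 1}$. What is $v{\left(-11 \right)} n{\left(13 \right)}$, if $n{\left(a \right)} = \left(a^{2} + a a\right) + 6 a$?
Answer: $832 i \sqrt{3} \approx 1441.1 i$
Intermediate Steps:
$v{\left(s \right)} = \sqrt{-1 + s}$
$n{\left(a \right)} = 2 a^{2} + 6 a$ ($n{\left(a \right)} = \left(a^{2} + a^{2}\right) + 6 a = 2 a^{2} + 6 a$)
$v{\left(-11 \right)} n{\left(13 \right)} = \sqrt{-1 - 11} \cdot 2 \cdot 13 \left(3 + 13\right) = \sqrt{-12} \cdot 2 \cdot 13 \cdot 16 = 2 i \sqrt{3} \cdot 416 = 832 i \sqrt{3}$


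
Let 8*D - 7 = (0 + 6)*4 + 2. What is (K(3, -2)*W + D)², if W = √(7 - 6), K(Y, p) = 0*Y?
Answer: 1089/64 ≈ 17.016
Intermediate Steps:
K(Y, p) = 0
W = 1 (W = √1 = 1)
D = 33/8 (D = 7/8 + ((0 + 6)*4 + 2)/8 = 7/8 + (6*4 + 2)/8 = 7/8 + (24 + 2)/8 = 7/8 + (⅛)*26 = 7/8 + 13/4 = 33/8 ≈ 4.1250)
(K(3, -2)*W + D)² = (0*1 + 33/8)² = (0 + 33/8)² = (33/8)² = 1089/64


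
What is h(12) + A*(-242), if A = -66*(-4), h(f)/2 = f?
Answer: -63864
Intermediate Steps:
h(f) = 2*f
A = 264
h(12) + A*(-242) = 2*12 + 264*(-242) = 24 - 63888 = -63864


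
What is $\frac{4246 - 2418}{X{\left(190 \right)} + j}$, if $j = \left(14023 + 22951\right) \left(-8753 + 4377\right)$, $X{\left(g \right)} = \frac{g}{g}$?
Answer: $- \frac{1828}{161798223} \approx -1.1298 \cdot 10^{-5}$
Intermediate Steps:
$X{\left(g \right)} = 1$
$j = -161798224$ ($j = 36974 \left(-4376\right) = -161798224$)
$\frac{4246 - 2418}{X{\left(190 \right)} + j} = \frac{4246 - 2418}{1 - 161798224} = \frac{4246 + \left(-8336 + 5918\right)}{-161798223} = \left(4246 - 2418\right) \left(- \frac{1}{161798223}\right) = 1828 \left(- \frac{1}{161798223}\right) = - \frac{1828}{161798223}$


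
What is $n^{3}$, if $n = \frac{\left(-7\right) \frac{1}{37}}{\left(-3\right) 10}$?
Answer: $\frac{343}{1367631000} \approx 2.508 \cdot 10^{-7}$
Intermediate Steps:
$n = \frac{7}{1110}$ ($n = \frac{\left(-7\right) \frac{1}{37}}{-30} = \left(- \frac{7}{37}\right) \left(- \frac{1}{30}\right) = \frac{7}{1110} \approx 0.0063063$)
$n^{3} = \left(\frac{7}{1110}\right)^{3} = \frac{343}{1367631000}$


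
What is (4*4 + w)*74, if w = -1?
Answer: 1110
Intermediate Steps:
(4*4 + w)*74 = (4*4 - 1)*74 = (16 - 1)*74 = 15*74 = 1110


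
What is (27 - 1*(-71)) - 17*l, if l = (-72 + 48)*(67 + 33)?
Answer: 40898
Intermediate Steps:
l = -2400 (l = -24*100 = -2400)
(27 - 1*(-71)) - 17*l = (27 - 1*(-71)) - 17*(-2400) = (27 + 71) + 40800 = 98 + 40800 = 40898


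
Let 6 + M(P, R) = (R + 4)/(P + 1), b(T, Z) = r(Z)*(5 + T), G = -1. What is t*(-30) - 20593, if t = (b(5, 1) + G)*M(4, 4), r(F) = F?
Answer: -19405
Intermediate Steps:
b(T, Z) = Z*(5 + T)
M(P, R) = -6 + (4 + R)/(1 + P) (M(P, R) = -6 + (R + 4)/(P + 1) = -6 + (4 + R)/(1 + P))
t = -198/5 (t = (1*(5 + 5) - 1)*((-2 + 4 - 6*4)/(1 + 4)) = (1*10 - 1)*((-2 + 4 - 24)/5) = (10 - 1)*((1/5)*(-22)) = 9*(-22/5) = -198/5 ≈ -39.600)
t*(-30) - 20593 = -198/5*(-30) - 20593 = 1188 - 20593 = -19405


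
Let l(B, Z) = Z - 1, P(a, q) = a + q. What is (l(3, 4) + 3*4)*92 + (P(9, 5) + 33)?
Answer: 1427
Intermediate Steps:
l(B, Z) = -1 + Z
(l(3, 4) + 3*4)*92 + (P(9, 5) + 33) = ((-1 + 4) + 3*4)*92 + ((9 + 5) + 33) = (3 + 12)*92 + (14 + 33) = 15*92 + 47 = 1380 + 47 = 1427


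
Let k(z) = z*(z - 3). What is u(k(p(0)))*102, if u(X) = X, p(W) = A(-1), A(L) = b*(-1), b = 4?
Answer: 2856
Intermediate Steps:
A(L) = -4 (A(L) = 4*(-1) = -4)
p(W) = -4
k(z) = z*(-3 + z)
u(k(p(0)))*102 = -4*(-3 - 4)*102 = -4*(-7)*102 = 28*102 = 2856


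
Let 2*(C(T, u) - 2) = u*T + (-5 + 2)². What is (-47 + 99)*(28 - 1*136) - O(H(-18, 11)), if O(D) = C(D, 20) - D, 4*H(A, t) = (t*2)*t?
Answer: -6167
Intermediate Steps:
H(A, t) = t²/2 (H(A, t) = ((t*2)*t)/4 = ((2*t)*t)/4 = (2*t²)/4 = t²/2)
C(T, u) = 13/2 + T*u/2 (C(T, u) = 2 + (u*T + (-5 + 2)²)/2 = 2 + (T*u + (-3)²)/2 = 2 + (T*u + 9)/2 = 2 + (9 + T*u)/2 = 2 + (9/2 + T*u/2) = 13/2 + T*u/2)
O(D) = 13/2 + 9*D (O(D) = (13/2 + (½)*D*20) - D = (13/2 + 10*D) - D = 13/2 + 9*D)
(-47 + 99)*(28 - 1*136) - O(H(-18, 11)) = (-47 + 99)*(28 - 1*136) - (13/2 + 9*((½)*11²)) = 52*(28 - 136) - (13/2 + 9*((½)*121)) = 52*(-108) - (13/2 + 9*(121/2)) = -5616 - (13/2 + 1089/2) = -5616 - 1*551 = -5616 - 551 = -6167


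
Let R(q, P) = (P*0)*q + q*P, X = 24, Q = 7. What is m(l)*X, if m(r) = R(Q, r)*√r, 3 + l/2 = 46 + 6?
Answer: 115248*√2 ≈ 1.6299e+5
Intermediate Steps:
R(q, P) = P*q (R(q, P) = 0*q + P*q = 0 + P*q = P*q)
l = 98 (l = -6 + 2*(46 + 6) = -6 + 2*52 = -6 + 104 = 98)
m(r) = 7*r^(3/2) (m(r) = (r*7)*√r = (7*r)*√r = 7*r^(3/2))
m(l)*X = (7*98^(3/2))*24 = (7*(686*√2))*24 = (4802*√2)*24 = 115248*√2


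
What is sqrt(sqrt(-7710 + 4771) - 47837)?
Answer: sqrt(-47837 + I*sqrt(2939)) ≈ 0.124 + 218.72*I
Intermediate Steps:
sqrt(sqrt(-7710 + 4771) - 47837) = sqrt(sqrt(-2939) - 47837) = sqrt(I*sqrt(2939) - 47837) = sqrt(-47837 + I*sqrt(2939))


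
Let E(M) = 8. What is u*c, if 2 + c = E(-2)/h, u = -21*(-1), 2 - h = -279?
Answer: -11634/281 ≈ -41.402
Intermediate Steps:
h = 281 (h = 2 - 1*(-279) = 2 + 279 = 281)
u = 21
c = -554/281 (c = -2 + 8/281 = -554/281 ≈ -1.9715)
u*c = 21*(-554/281) = -11634/281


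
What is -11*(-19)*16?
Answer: 3344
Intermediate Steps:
-11*(-19)*16 = 209*16 = 3344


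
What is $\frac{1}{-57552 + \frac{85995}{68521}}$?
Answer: $- \frac{68521}{3943434597} \approx -1.7376 \cdot 10^{-5}$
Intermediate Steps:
$\frac{1}{-57552 + \frac{85995}{68521}} = \frac{1}{- \frac{3943434597}{68521}} = - \frac{68521}{3943434597}$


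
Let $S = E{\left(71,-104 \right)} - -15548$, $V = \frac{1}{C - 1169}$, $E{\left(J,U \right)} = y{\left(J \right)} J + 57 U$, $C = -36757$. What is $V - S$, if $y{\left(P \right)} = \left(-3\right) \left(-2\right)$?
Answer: $- \frac{381004597}{37926} \approx -10046.0$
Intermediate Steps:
$y{\left(P \right)} = 6$
$E{\left(J,U \right)} = 6 J + 57 U$
$V = - \frac{1}{37926}$ ($V = \frac{1}{-36757 - 1169} = \frac{1}{-37926} = - \frac{1}{37926} \approx -2.6367 \cdot 10^{-5}$)
$S = 10046$ ($S = \left(6 \cdot 71 + 57 \left(-104\right)\right) - -15548 = \left(426 - 5928\right) + 15548 = -5502 + 15548 = 10046$)
$V - S = - \frac{1}{37926} - 10046 = - \frac{381004597}{37926}$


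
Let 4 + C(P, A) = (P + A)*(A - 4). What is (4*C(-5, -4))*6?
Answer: 1632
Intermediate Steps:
C(P, A) = -4 + (-4 + A)*(A + P) (C(P, A) = -4 + (P + A)*(A - 4) = -4 + (A + P)*(-4 + A) = -4 + (-4 + A)*(A + P))
(4*C(-5, -4))*6 = (4*(-4 + (-4)² - 4*(-4) - 4*(-5) - 4*(-5)))*6 = (4*(-4 + 16 + 16 + 20 + 20))*6 = (4*68)*6 = 272*6 = 1632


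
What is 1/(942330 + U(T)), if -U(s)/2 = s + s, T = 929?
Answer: 1/938614 ≈ 1.0654e-6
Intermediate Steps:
U(s) = -4*s (U(s) = -2*(s + s) = -4*s)
1/(942330 + U(T)) = 1/(942330 - 4*929) = 1/(942330 - 3716) = 1/938614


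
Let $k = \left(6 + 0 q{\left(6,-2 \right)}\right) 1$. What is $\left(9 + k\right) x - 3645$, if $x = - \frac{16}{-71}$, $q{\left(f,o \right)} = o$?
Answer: $- \frac{258555}{71} \approx -3641.6$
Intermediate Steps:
$x = \frac{16}{71}$ ($x = \left(-16\right) \left(- \frac{1}{71}\right) = \frac{16}{71} \approx 0.22535$)
$k = 6$ ($k = \left(6 + 0 \left(-2\right)\right) 1 = \left(6 + 0\right) 1 = 6 \cdot 1 = 6$)
$\left(9 + k\right) x - 3645 = \left(9 + 6\right) \frac{16}{71} - 3645 = 15 \cdot \frac{16}{71} - 3645 = \frac{240}{71} - 3645 = - \frac{258555}{71}$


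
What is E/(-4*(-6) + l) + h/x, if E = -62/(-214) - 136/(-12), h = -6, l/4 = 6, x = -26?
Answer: 94727/200304 ≈ 0.47292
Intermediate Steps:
l = 24 (l = 4*6 = 24)
E = 3731/321 (E = -62*(-1/214) - 136*(-1/12) = 31/107 + 34/3 = 3731/321 ≈ 11.623)
E/(-4*(-6) + l) + h/x = 3731/(321*(-4*(-6) + 24)) - 6/(-26) = 3731/(321*(24 + 24)) - 6*(-1/26) = (3731/321)/48 + 3/13 = (3731/321)*(1/48) + 3/13 = 3731/15408 + 3/13 = 94727/200304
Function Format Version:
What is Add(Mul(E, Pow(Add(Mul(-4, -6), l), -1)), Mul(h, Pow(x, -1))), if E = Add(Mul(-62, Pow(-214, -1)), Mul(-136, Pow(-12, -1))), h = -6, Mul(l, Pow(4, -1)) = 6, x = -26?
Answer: Rational(94727, 200304) ≈ 0.47292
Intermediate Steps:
l = 24 (l = Mul(4, 6) = 24)
E = Rational(3731, 321) (E = Add(Mul(-62, Rational(-1, 214)), Mul(-136, Rational(-1, 12))) = Add(Rational(31, 107), Rational(34, 3)) = Rational(3731, 321) ≈ 11.623)
Add(Mul(E, Pow(Add(Mul(-4, -6), l), -1)), Mul(h, Pow(x, -1))) = Add(Mul(Rational(3731, 321), Pow(Add(Mul(-4, -6), 24), -1)), Mul(-6, Pow(-26, -1))) = Add(Mul(Rational(3731, 321), Pow(Add(24, 24), -1)), Mul(-6, Rational(-1, 26))) = Add(Mul(Rational(3731, 321), Pow(48, -1)), Rational(3, 13)) = Add(Mul(Rational(3731, 321), Rational(1, 48)), Rational(3, 13)) = Add(Rational(3731, 15408), Rational(3, 13)) = Rational(94727, 200304)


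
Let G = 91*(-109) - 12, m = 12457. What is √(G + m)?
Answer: √2526 ≈ 50.259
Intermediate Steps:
G = -9931 (G = -9919 - 12 = -9931)
√(G + m) = √(-9931 + 12457) = √2526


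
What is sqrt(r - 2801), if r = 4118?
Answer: sqrt(1317) ≈ 36.290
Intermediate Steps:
sqrt(r - 2801) = sqrt(4118 - 2801) = sqrt(1317)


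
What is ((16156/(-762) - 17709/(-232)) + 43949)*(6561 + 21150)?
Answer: 35928355659717/29464 ≈ 1.2194e+9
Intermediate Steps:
((16156/(-762) - 17709/(-232)) + 43949)*(6561 + 21150) = ((16156*(-1/762) - 17709*(-1/232)) + 43949)*27711 = ((-8078/381 + 17709/232) + 43949)*27711 = (4873033/88392 + 43949)*27711 = (3889613041/88392)*27711 = 35928355659717/29464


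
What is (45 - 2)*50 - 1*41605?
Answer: -39455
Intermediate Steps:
(45 - 2)*50 - 1*41605 = 43*50 - 41605 = 2150 - 41605 = -39455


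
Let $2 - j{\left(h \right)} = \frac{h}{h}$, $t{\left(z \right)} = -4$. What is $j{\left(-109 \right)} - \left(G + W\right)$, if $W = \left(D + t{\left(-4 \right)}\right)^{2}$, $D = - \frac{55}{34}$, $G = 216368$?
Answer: $- \frac{250156733}{1156} \approx -2.164 \cdot 10^{5}$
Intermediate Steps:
$D = - \frac{55}{34}$ ($D = \left(-55\right) \frac{1}{34} = - \frac{55}{34} \approx -1.6176$)
$j{\left(h \right)} = 1$ ($j{\left(h \right)} = 2 - \frac{h}{h} = 2 - 1 = 1$)
$W = \frac{36481}{1156}$ ($W = \left(- \frac{55}{34} - 4\right)^{2} = \left(- \frac{191}{34}\right)^{2} = \frac{36481}{1156} \approx 31.558$)
$j{\left(-109 \right)} - \left(G + W\right) = 1 - \left(216368 + \frac{36481}{1156}\right) = 1 - \frac{250157889}{1156} = - \frac{250156733}{1156}$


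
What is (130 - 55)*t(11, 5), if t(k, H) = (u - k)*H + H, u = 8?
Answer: -750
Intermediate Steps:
t(k, H) = H + H*(8 - k) (t(k, H) = (8 - k)*H + H = H*(8 - k) + H = H + H*(8 - k))
(130 - 55)*t(11, 5) = (130 - 55)*(5*(9 - 1*11)) = 75*(5*(9 - 11)) = 75*(5*(-2)) = 75*(-10) = -750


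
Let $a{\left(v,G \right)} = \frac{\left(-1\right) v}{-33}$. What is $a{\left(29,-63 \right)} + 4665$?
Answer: $\frac{153974}{33} \approx 4665.9$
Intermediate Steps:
$a{\left(v,G \right)} = \frac{v}{33}$ ($a{\left(v,G \right)} = - v \left(- \frac{1}{33}\right) = \frac{v}{33}$)
$a{\left(29,-63 \right)} + 4665 = \frac{1}{33} \cdot 29 + 4665 = \frac{29}{33} + 4665 = \frac{153974}{33}$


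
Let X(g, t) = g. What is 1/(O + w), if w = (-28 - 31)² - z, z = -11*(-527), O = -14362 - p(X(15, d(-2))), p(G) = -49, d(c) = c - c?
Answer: -1/16629 ≈ -6.0136e-5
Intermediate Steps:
d(c) = 0
O = -14313 (O = -14362 - 1*(-49) = -14362 + 49 = -14313)
z = 5797
w = -2316 (w = (-28 - 31)² - 1*5797 = (-59)² - 5797 = 3481 - 5797 = -2316)
1/(O + w) = 1/(-14313 - 2316) = 1/(-16629) = -1/16629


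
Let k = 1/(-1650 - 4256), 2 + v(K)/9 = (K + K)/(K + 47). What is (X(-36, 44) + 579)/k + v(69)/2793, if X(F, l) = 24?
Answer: -192304049505/53998 ≈ -3.5613e+6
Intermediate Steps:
v(K) = -18 + 18*K/(47 + K) (v(K) = -18 + 9*((K + K)/(K + 47)) = -18 + 9*((2*K)/(47 + K)) = -18 + 9*(2*K/(47 + K)) = -18 + 18*K/(47 + K))
k = -1/5906 (k = 1/(-5906) = -1/5906 ≈ -0.00016932)
(X(-36, 44) + 579)/k + v(69)/2793 = (24 + 579)/(-1/5906) - 846/(47 + 69)/2793 = 603*(-5906) - 846/116*(1/2793) = -3561318 - 846*1/116*(1/2793) = -3561318 - 423/58*1/2793 = -3561318 - 141/53998 = -192304049505/53998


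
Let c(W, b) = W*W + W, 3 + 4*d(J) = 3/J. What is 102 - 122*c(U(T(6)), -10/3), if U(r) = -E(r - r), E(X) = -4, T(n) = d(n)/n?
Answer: -2338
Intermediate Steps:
d(J) = -¾ + 3/(4*J) (d(J) = -¾ + (3/J)/4 = -¾ + 3/(4*J))
T(n) = 3*(1 - n)/(4*n²) (T(n) = (3*(1 - n)/(4*n))/n = 3*(1 - n)/(4*n²))
U(r) = 4 (U(r) = -1*(-4) = 4)
c(W, b) = W + W² (c(W, b) = W² + W = W + W²)
102 - 122*c(U(T(6)), -10/3) = 102 - 488*(1 + 4) = 102 - 488*5 = 102 - 122*20 = 102 - 2440 = -2338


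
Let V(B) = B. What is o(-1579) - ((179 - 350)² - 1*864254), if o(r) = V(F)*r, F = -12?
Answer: 853961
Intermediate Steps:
o(r) = -12*r
o(-1579) - ((179 - 350)² - 1*864254) = -12*(-1579) - ((179 - 350)² - 1*864254) = 18948 - ((-171)² - 864254) = 18948 - (29241 - 864254) = 18948 - 1*(-835013) = 18948 + 835013 = 853961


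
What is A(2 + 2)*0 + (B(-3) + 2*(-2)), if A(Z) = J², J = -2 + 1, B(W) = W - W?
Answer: -4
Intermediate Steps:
B(W) = 0
J = -1
A(Z) = 1 (A(Z) = (-1)² = 1)
A(2 + 2)*0 + (B(-3) + 2*(-2)) = 1*0 + (0 + 2*(-2)) = 0 + (0 - 4) = 0 - 4 = -4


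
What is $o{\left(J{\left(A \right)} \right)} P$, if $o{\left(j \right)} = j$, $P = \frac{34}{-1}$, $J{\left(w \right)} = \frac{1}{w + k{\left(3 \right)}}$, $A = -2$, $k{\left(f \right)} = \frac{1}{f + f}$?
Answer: $\frac{204}{11} \approx 18.545$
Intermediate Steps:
$k{\left(f \right)} = \frac{1}{2 f}$
$J{\left(w \right)} = \frac{1}{\frac{1}{6} + w}$ ($J{\left(w \right)} = \frac{1}{w + \frac{1}{2 \cdot 3}} = \frac{1}{w + \frac{1}{2} \cdot \frac{1}{3}} = \frac{1}{w + \frac{1}{6}} = \frac{1}{\frac{1}{6} + w}$)
$P = -34$ ($P = 34 \left(-1\right) = -34$)
$o{\left(J{\left(A \right)} \right)} P = \frac{6}{1 + 6 \left(-2\right)} \left(-34\right) = \frac{6}{1 - 12} \left(-34\right) = \frac{6}{-11} \left(-34\right) = 6 \left(- \frac{1}{11}\right) \left(-34\right) = \left(- \frac{6}{11}\right) \left(-34\right) = \frac{204}{11}$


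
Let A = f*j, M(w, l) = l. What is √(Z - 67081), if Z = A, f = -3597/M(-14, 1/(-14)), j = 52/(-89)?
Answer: 5*I*√30576217/89 ≈ 310.65*I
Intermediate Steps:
j = -52/89 (j = 52*(-1/89) = -52/89 ≈ -0.58427)
f = 50358 (f = -3597/(1/(-14)) = -3597/(-1/14) = -3597*(-14) = 50358)
A = -2618616/89 (A = 50358*(-52/89) = -2618616/89 ≈ -29423.)
Z = -2618616/89 ≈ -29423.
√(Z - 67081) = √(-2618616/89 - 67081) = √(-8588825/89) = 5*I*√30576217/89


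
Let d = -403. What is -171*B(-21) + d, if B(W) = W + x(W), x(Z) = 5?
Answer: 2333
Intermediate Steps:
B(W) = 5 + W (B(W) = W + 5 = 5 + W)
-171*B(-21) + d = -171*(5 - 21) - 403 = -171*(-16) - 403 = 2736 - 403 = 2333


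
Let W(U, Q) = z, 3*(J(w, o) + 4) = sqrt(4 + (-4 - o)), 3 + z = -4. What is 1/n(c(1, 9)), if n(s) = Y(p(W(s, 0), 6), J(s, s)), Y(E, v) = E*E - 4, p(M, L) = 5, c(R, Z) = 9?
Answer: 1/21 ≈ 0.047619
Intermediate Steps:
z = -7 (z = -3 - 4 = -7)
J(w, o) = -4 + sqrt(-o)/3 (J(w, o) = -4 + sqrt(4 + (-4 - o))/3 = -4 + sqrt(-o)/3)
W(U, Q) = -7
Y(E, v) = -4 + E**2 (Y(E, v) = E**2 - 4 = -4 + E**2)
n(s) = 21 (n(s) = -4 + 5**2 = -4 + 25 = 21)
1/n(c(1, 9)) = 1/21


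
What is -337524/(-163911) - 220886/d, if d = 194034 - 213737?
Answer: 1298663046/97864801 ≈ 13.270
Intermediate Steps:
d = -19703
-337524/(-163911) - 220886/d = -337524/(-163911) - 220886/(-19703) = -337524*(-1/163911) - 220886*(-1/19703) = 10228/4967 + 220886/19703 = 1298663046/97864801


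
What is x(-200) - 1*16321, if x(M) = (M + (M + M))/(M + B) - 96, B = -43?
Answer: -1329577/81 ≈ -16415.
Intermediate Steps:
x(M) = -96 + 3*M/(-43 + M) (x(M) = (M + (M + M))/(M - 43) - 96 = (M + 2*M)/(-43 + M) - 96 = (3*M)/(-43 + M) - 96 = 3*M/(-43 + M) - 96 = -96 + 3*M/(-43 + M))
x(-200) - 1*16321 = 3*(1376 - 31*(-200))/(-43 - 200) - 1*16321 = 3*(1376 + 6200)/(-243) - 16321 = 3*(-1/243)*7576 - 16321 = -7576/81 - 16321 = -1329577/81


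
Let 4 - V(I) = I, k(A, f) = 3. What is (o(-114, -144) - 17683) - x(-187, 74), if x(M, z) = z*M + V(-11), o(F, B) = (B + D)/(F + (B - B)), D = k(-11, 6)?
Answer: -146633/38 ≈ -3858.8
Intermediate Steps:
V(I) = 4 - I
D = 3
o(F, B) = (3 + B)/F (o(F, B) = (B + 3)/(F + (B - B)) = (3 + B)/(F + 0) = (3 + B)/F)
x(M, z) = 15 + M*z (x(M, z) = z*M + (4 - 1*(-11)) = M*z + (4 + 11) = M*z + 15 = 15 + M*z)
(o(-114, -144) - 17683) - x(-187, 74) = ((3 - 144)/(-114) - 17683) - (15 - 187*74) = (-1/114*(-141) - 17683) - (15 - 13838) = (47/38 - 17683) - 1*(-13823) = -671907/38 + 13823 = -146633/38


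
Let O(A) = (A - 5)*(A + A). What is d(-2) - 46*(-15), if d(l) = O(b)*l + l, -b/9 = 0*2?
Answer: 688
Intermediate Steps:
b = 0 (b = -0*2 = -9*0 = 0)
O(A) = 2*A*(-5 + A) (O(A) = (-5 + A)*(2*A) = 2*A*(-5 + A))
d(l) = l (d(l) = (2*0*(-5 + 0))*l + l = (2*0*(-5))*l + l = 0*l + l = 0 + l = l)
d(-2) - 46*(-15) = -2 - 46*(-15) = -2 + 690 = 688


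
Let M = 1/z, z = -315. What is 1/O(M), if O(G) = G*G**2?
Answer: -31255875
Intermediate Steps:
M = -1/315 (M = 1/(-315) = -1/315 ≈ -0.0031746)
O(G) = G**3
1/O(M) = 1/((-1/315)**3) = 1/(-1/31255875) = -31255875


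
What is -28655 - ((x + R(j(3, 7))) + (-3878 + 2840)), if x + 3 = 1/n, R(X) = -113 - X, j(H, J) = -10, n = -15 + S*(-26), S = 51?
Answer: -36892250/1341 ≈ -27511.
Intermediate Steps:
n = -1341 (n = -15 + 51*(-26) = -15 - 1326 = -1341)
x = -4024/1341 (x = -3 + 1/(-1341) = -3 - 1/1341 = -4024/1341 ≈ -3.0007)
-28655 - ((x + R(j(3, 7))) + (-3878 + 2840)) = -28655 - ((-4024/1341 + (-113 - 1*(-10))) + (-3878 + 2840)) = -28655 - ((-4024/1341 + (-113 + 10)) - 1038) = -28655 - ((-4024/1341 - 103) - 1038) = -28655 - (-142147/1341 - 1038) = -28655 - 1*(-1534105/1341) = -28655 + 1534105/1341 = -36892250/1341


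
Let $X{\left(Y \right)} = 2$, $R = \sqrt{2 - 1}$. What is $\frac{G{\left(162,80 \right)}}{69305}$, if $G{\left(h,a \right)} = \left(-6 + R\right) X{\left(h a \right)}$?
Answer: $- \frac{2}{13861} \approx -0.00014429$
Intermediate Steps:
$R = 1$ ($R = \sqrt{1} = 1$)
$G{\left(h,a \right)} = -10$ ($G{\left(h,a \right)} = \left(-6 + 1\right) 2 = \left(-5\right) 2 = -10$)
$\frac{G{\left(162,80 \right)}}{69305} = - \frac{10}{69305} = \left(-10\right) \frac{1}{69305} = - \frac{2}{13861}$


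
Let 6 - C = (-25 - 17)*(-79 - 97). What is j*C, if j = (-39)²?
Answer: -11234106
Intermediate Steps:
j = 1521
C = -7386 (C = 6 - (-25 - 17)*(-79 - 97) = 6 - (-42)*(-176) = 6 - 1*7392 = 6 - 7392 = -7386)
j*C = 1521*(-7386) = -11234106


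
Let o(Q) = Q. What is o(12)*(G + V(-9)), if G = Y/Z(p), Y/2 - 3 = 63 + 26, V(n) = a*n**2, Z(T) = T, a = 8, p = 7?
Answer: 56640/7 ≈ 8091.4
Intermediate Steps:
V(n) = 8*n**2
Y = 184 (Y = 6 + 2*(63 + 26) = 6 + 2*89 = 6 + 178 = 184)
G = 184/7 ≈ 26.286
o(12)*(G + V(-9)) = 12*(184/7 + 8*(-9)**2) = 12*(184/7 + 8*81) = 12*(184/7 + 648) = 12*(4720/7) = 56640/7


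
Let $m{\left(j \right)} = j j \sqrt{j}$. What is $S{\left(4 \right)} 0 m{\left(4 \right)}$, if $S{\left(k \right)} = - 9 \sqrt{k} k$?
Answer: $0$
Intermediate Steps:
$S{\left(k \right)} = - 9 k^{\frac{3}{2}}$
$m{\left(j \right)} = j^{\frac{5}{2}}$ ($m{\left(j \right)} = j^{2} \sqrt{j} = j^{\frac{5}{2}}$)
$S{\left(4 \right)} 0 m{\left(4 \right)} = - 9 \cdot 4^{\frac{3}{2}} \cdot 0 \cdot 4^{\frac{5}{2}} = \left(-9\right) 8 \cdot 0 \cdot 32 = \left(-72\right) 0 = 0$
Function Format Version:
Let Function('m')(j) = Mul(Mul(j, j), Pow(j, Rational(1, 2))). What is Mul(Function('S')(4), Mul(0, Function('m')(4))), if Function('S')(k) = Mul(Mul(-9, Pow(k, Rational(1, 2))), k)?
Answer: 0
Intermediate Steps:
Function('S')(k) = Mul(-9, Pow(k, Rational(3, 2)))
Function('m')(j) = Pow(j, Rational(5, 2)) (Function('m')(j) = Mul(Pow(j, 2), Pow(j, Rational(1, 2))) = Pow(j, Rational(5, 2)))
Mul(Function('S')(4), Mul(0, Function('m')(4))) = Mul(Mul(-9, Pow(4, Rational(3, 2))), Mul(0, Pow(4, Rational(5, 2)))) = Mul(Mul(-9, 8), Mul(0, 32)) = Mul(-72, 0) = 0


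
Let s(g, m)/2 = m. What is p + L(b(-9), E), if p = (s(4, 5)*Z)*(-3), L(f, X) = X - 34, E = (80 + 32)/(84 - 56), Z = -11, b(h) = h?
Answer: 300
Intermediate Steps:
s(g, m) = 2*m
E = 4 (E = 112/28 = 112*(1/28) = 4)
L(f, X) = -34 + X
p = 330 (p = ((2*5)*(-11))*(-3) = (10*(-11))*(-3) = -110*(-3) = 330)
p + L(b(-9), E) = 330 + (-34 + 4) = 330 - 30 = 300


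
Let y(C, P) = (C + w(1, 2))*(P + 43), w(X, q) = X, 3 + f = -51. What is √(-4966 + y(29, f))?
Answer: 4*I*√331 ≈ 72.774*I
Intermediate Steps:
f = -54 (f = -3 - 51 = -54)
y(C, P) = (1 + C)*(43 + P) (y(C, P) = (C + 1)*(P + 43) = (1 + C)*(43 + P))
√(-4966 + y(29, f)) = √(-4966 + (43 - 54 + 43*29 + 29*(-54))) = √(-4966 + (43 - 54 + 1247 - 1566)) = √(-4966 - 330) = √(-5296) = 4*I*√331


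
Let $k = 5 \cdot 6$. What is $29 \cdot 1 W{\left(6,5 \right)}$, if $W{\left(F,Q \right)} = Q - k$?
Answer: $-725$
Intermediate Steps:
$k = 30$
$W{\left(F,Q \right)} = -30 + Q$ ($W{\left(F,Q \right)} = Q - 30 = -30 + Q$)
$29 \cdot 1 W{\left(6,5 \right)} = 29 \cdot 1 \left(-30 + 5\right) = 29 \left(-25\right) = -725$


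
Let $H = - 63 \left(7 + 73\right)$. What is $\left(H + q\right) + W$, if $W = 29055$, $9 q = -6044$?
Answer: $\frac{210091}{9} \approx 23343.0$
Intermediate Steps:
$q = - \frac{6044}{9}$ ($q = \frac{1}{9} \left(-6044\right) = - \frac{6044}{9} \approx -671.56$)
$H = -5040$ ($H = \left(-63\right) 80 = -5040$)
$\left(H + q\right) + W = \left(-5040 - \frac{6044}{9}\right) + 29055 = - \frac{51404}{9} + 29055 = \frac{210091}{9}$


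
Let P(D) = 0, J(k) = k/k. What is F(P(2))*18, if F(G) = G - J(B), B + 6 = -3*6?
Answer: -18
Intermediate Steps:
B = -24 (B = -6 - 3*6 = -6 - 18 = -24)
J(k) = 1
F(G) = -1 + G (F(G) = G - 1*1 = G - 1 = -1 + G)
F(P(2))*18 = (-1 + 0)*18 = -1*18 = -18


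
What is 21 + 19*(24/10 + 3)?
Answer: 618/5 ≈ 123.60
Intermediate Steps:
21 + 19*(24/10 + 3) = 21 + 19*(24*(⅒) + 3) = 21 + 19*(12/5 + 3) = 21 + 19*(27/5) = 21 + 513/5 = 618/5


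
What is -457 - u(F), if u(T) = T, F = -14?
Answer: -443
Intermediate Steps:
-457 - u(F) = -457 - 1*(-14) = -457 + 14 = -443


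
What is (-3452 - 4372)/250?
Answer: -3912/125 ≈ -31.296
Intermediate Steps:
(-3452 - 4372)/250 = -7824*1/250 = -3912/125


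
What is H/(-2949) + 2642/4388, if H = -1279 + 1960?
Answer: 800505/2156702 ≈ 0.37117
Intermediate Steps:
H = 681
H/(-2949) + 2642/4388 = 681/(-2949) + 2642/4388 = 681*(-1/2949) + 2642*(1/4388) = -227/983 + 1321/2194 = 800505/2156702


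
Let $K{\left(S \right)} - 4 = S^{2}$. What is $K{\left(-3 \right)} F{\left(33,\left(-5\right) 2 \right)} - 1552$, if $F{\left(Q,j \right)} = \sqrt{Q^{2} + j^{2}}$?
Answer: $-1552 + 13 \sqrt{1189} \approx -1103.7$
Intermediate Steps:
$K{\left(S \right)} = 4 + S^{2}$
$K{\left(-3 \right)} F{\left(33,\left(-5\right) 2 \right)} - 1552 = \left(4 + \left(-3\right)^{2}\right) \sqrt{33^{2} + \left(\left(-5\right) 2\right)^{2}} - 1552 = \left(4 + 9\right) \sqrt{1089 + \left(-10\right)^{2}} - 1552 = 13 \sqrt{1089 + 100} - 1552 = 13 \sqrt{1189} - 1552 = -1552 + 13 \sqrt{1189}$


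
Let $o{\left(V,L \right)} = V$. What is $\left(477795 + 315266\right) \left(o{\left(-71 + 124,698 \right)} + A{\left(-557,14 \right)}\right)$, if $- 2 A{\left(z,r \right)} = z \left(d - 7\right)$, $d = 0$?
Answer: $- \frac{3008080373}{2} \approx -1.504 \cdot 10^{9}$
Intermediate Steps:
$A{\left(z,r \right)} = \frac{7 z}{2}$ ($A{\left(z,r \right)} = - \frac{z \left(0 - 7\right)}{2} = - \frac{z \left(-7\right)}{2} = - \frac{\left(-7\right) z}{2} = \frac{7 z}{2}$)
$\left(477795 + 315266\right) \left(o{\left(-71 + 124,698 \right)} + A{\left(-557,14 \right)}\right) = \left(477795 + 315266\right) \left(\left(-71 + 124\right) + \frac{7}{2} \left(-557\right)\right) = 793061 \left(53 - \frac{3899}{2}\right) = 793061 \left(- \frac{3793}{2}\right) = - \frac{3008080373}{2}$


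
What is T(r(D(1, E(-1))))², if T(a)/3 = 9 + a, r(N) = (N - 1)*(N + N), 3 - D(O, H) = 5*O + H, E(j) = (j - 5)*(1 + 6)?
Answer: 88115769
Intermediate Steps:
E(j) = -35 + 7*j (E(j) = (-5 + j)*7 = -35 + 7*j)
D(O, H) = 3 - H - 5*O (D(O, H) = 3 - (5*O + H) = 3 - (H + 5*O) = 3 + (-H - 5*O) = 3 - H - 5*O)
r(N) = 2*N*(-1 + N) (r(N) = (-1 + N)*(2*N) = 2*N*(-1 + N))
T(a) = 27 + 3*a (T(a) = 3*(9 + a) = 27 + 3*a)
T(r(D(1, E(-1))))² = (27 + 3*(2*(3 - (-35 + 7*(-1)) - 5*1)*(-1 + (3 - (-35 + 7*(-1)) - 5*1))))² = (27 + 3*(2*(3 - (-35 - 7) - 5)*(-1 + (3 - (-35 - 7) - 5))))² = (27 + 3*(2*(3 - 1*(-42) - 5)*(-1 + (3 - 1*(-42) - 5))))² = (27 + 3*(2*(3 + 42 - 5)*(-1 + (3 + 42 - 5))))² = (27 + 3*(2*40*(-1 + 40)))² = (27 + 3*(2*40*39))² = (27 + 3*3120)² = (27 + 9360)² = 9387² = 88115769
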